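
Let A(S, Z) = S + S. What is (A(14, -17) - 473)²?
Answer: 198025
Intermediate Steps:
A(S, Z) = 2*S
(A(14, -17) - 473)² = (2*14 - 473)² = (28 - 473)² = (-445)² = 198025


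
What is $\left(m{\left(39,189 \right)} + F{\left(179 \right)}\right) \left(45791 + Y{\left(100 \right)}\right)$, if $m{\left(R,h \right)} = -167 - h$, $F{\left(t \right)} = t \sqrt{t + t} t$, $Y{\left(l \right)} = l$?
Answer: $-16337196 + 1470393531 \sqrt{358} \approx 2.7805 \cdot 10^{10}$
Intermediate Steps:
$F{\left(t \right)} = \sqrt{2} t^{\frac{5}{2}}$ ($F{\left(t \right)} = t \sqrt{2 t} t = t \sqrt{2} \sqrt{t} t = \sqrt{2} t^{\frac{3}{2}} t = \sqrt{2} t^{\frac{5}{2}}$)
$\left(m{\left(39,189 \right)} + F{\left(179 \right)}\right) \left(45791 + Y{\left(100 \right)}\right) = \left(\left(-167 - 189\right) + \sqrt{2} \cdot 179^{\frac{5}{2}}\right) \left(45791 + 100\right) = \left(\left(-167 - 189\right) + \sqrt{2} \cdot 32041 \sqrt{179}\right) 45891 = \left(-356 + 32041 \sqrt{358}\right) 45891 = -16337196 + 1470393531 \sqrt{358}$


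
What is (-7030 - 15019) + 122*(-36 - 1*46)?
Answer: -32053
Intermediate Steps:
(-7030 - 15019) + 122*(-36 - 1*46) = -22049 + 122*(-36 - 46) = -22049 + 122*(-82) = -22049 - 10004 = -32053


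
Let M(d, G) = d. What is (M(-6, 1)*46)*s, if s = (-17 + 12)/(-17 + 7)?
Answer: -138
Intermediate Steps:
s = 1/2 (s = -5/(-10) = -5*(-1/10) = 1/2 ≈ 0.50000)
(M(-6, 1)*46)*s = -6*46*(1/2) = -276*1/2 = -138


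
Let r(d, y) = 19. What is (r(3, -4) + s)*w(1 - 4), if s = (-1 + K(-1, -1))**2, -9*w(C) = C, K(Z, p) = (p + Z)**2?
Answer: 28/3 ≈ 9.3333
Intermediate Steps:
K(Z, p) = (Z + p)**2
w(C) = -C/9
s = 9 (s = (-1 + (-1 - 1)**2)**2 = (-1 + (-2)**2)**2 = (-1 + 4)**2 = 3**2 = 9)
(r(3, -4) + s)*w(1 - 4) = (19 + 9)*(-(1 - 4)/9) = 28*(-1/9*(-3)) = 28*(1/3) = 28/3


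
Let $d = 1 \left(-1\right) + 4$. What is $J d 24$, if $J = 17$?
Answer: $1224$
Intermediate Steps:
$d = 3$ ($d = -1 + 4 = 3$)
$J d 24 = 17 \cdot 3 \cdot 24 = 51 \cdot 24 = 1224$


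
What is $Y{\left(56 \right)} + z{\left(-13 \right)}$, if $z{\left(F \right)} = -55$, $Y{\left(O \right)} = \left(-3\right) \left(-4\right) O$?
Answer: $617$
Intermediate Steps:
$Y{\left(O \right)} = 12 O$
$Y{\left(56 \right)} + z{\left(-13 \right)} = 12 \cdot 56 - 55 = 672 - 55 = 617$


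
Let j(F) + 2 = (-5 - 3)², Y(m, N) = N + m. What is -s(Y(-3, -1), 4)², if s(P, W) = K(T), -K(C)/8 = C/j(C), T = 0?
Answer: 0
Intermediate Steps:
j(F) = 62 (j(F) = -2 + (-5 - 3)² = -2 + (-8)² = -2 + 64 = 62)
K(C) = -4*C/31 (K(C) = -8*C/62 = -4*C/31)
s(P, W) = 0 (s(P, W) = -4/31*0 = 0)
-s(Y(-3, -1), 4)² = -1*0² = -1*0 = 0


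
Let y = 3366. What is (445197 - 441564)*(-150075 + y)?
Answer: -532993797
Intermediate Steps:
(445197 - 441564)*(-150075 + y) = (445197 - 441564)*(-150075 + 3366) = 3633*(-146709) = -532993797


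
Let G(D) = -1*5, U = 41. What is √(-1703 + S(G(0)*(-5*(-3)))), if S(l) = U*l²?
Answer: √228922 ≈ 478.46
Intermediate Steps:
G(D) = -5
S(l) = 41*l²
√(-1703 + S(G(0)*(-5*(-3)))) = √(-1703 + 41*(-(-25)*(-3))²) = √(-1703 + 41*(-5*15)²) = √(-1703 + 41*(-75)²) = √(-1703 + 41*5625) = √(-1703 + 230625) = √228922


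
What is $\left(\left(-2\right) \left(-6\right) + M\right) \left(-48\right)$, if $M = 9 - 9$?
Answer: $-576$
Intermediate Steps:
$M = 0$
$\left(\left(-2\right) \left(-6\right) + M\right) \left(-48\right) = \left(\left(-2\right) \left(-6\right) + 0\right) \left(-48\right) = \left(12 + 0\right) \left(-48\right) = 12 \left(-48\right) = -576$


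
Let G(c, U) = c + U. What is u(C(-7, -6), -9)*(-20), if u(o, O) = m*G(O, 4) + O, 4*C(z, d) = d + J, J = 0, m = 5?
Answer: 680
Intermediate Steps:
G(c, U) = U + c
C(z, d) = d/4 (C(z, d) = (d + 0)/4 = d/4)
u(o, O) = 20 + 6*O (u(o, O) = 5*(4 + O) + O = (20 + 5*O) + O = 20 + 6*O)
u(C(-7, -6), -9)*(-20) = (20 + 6*(-9))*(-20) = (20 - 54)*(-20) = -34*(-20) = 680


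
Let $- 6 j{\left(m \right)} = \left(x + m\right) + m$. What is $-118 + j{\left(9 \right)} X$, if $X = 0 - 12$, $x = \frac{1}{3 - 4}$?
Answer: $-84$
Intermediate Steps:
$x = -1$ ($x = \frac{1}{-1} = -1$)
$X = -12$ ($X = 0 - 12 = -12$)
$j{\left(m \right)} = \frac{1}{6} - \frac{m}{3}$ ($j{\left(m \right)} = - \frac{\left(-1 + m\right) + m}{6} = - \frac{-1 + 2 m}{6} = \frac{1}{6} - \frac{m}{3}$)
$-118 + j{\left(9 \right)} X = -118 + \left(\frac{1}{6} - 3\right) \left(-12\right) = -118 - -34 = -118 + 34 = -84$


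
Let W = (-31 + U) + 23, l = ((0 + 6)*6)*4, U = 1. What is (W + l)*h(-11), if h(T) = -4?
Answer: -548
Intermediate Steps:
l = 144 (l = (6*6)*4 = 36*4 = 144)
W = -7 (W = (-31 + 1) + 23 = -30 + 23 = -7)
(W + l)*h(-11) = (-7 + 144)*(-4) = 137*(-4) = -548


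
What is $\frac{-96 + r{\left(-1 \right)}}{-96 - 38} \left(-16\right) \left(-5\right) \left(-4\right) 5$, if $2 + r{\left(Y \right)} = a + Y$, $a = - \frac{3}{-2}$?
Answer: $- \frac{78000}{67} \approx -1164.2$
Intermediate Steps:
$a = \frac{3}{2}$ ($a = \left(-3\right) \left(- \frac{1}{2}\right) = \frac{3}{2} \approx 1.5$)
$r{\left(Y \right)} = - \frac{1}{2} + Y$ ($r{\left(Y \right)} = -2 + \left(\frac{3}{2} + Y\right) = - \frac{1}{2} + Y$)
$\frac{-96 + r{\left(-1 \right)}}{-96 - 38} \left(-16\right) \left(-5\right) \left(-4\right) 5 = \frac{-96 - \frac{3}{2}}{-96 - 38} \left(-16\right) \left(-5\right) \left(-4\right) 5 = \frac{-96 - \frac{3}{2}}{-134} \left(-16\right) 20 \cdot 5 = \left(- \frac{195}{2}\right) \left(- \frac{1}{134}\right) \left(-16\right) 100 = \frac{195}{268} \left(-16\right) 100 = \left(- \frac{780}{67}\right) 100 = - \frac{78000}{67}$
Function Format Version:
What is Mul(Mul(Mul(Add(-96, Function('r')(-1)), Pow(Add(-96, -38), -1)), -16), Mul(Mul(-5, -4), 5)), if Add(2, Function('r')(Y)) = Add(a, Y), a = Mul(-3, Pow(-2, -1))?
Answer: Rational(-78000, 67) ≈ -1164.2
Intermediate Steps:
a = Rational(3, 2) (a = Mul(-3, Rational(-1, 2)) = Rational(3, 2) ≈ 1.5000)
Function('r')(Y) = Add(Rational(-1, 2), Y) (Function('r')(Y) = Add(-2, Add(Rational(3, 2), Y)) = Add(Rational(-1, 2), Y))
Mul(Mul(Mul(Add(-96, Function('r')(-1)), Pow(Add(-96, -38), -1)), -16), Mul(Mul(-5, -4), 5)) = Mul(Mul(Mul(Add(-96, Add(Rational(-1, 2), -1)), Pow(Add(-96, -38), -1)), -16), Mul(Mul(-5, -4), 5)) = Mul(Mul(Mul(Add(-96, Rational(-3, 2)), Pow(-134, -1)), -16), Mul(20, 5)) = Mul(Mul(Mul(Rational(-195, 2), Rational(-1, 134)), -16), 100) = Mul(Mul(Rational(195, 268), -16), 100) = Mul(Rational(-780, 67), 100) = Rational(-78000, 67)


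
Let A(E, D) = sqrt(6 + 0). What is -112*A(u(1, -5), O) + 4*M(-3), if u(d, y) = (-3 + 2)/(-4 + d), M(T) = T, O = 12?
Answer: -12 - 112*sqrt(6) ≈ -286.34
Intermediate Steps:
u(d, y) = -1/(-4 + d)
A(E, D) = sqrt(6)
-112*A(u(1, -5), O) + 4*M(-3) = -112*sqrt(6) + 4*(-3) = -112*sqrt(6) - 12 = -12 - 112*sqrt(6)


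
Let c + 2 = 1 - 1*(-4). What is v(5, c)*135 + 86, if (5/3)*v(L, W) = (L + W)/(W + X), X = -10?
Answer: -46/7 ≈ -6.5714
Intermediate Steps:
c = 3 (c = -2 + (1 - 1*(-4)) = -2 + (1 + 4) = -2 + 5 = 3)
v(L, W) = 3*(L + W)/(5*(-10 + W)) (v(L, W) = 3*((L + W)/(W - 10))/5 = 3*((L + W)/(-10 + W))/5 = 3*(L + W)/(5*(-10 + W)))
v(5, c)*135 + 86 = (3*(5 + 3)/(5*(-10 + 3)))*135 + 86 = ((3/5)*8/(-7))*135 + 86 = ((3/5)*(-1/7)*8)*135 + 86 = -24/35*135 + 86 = -648/7 + 86 = -46/7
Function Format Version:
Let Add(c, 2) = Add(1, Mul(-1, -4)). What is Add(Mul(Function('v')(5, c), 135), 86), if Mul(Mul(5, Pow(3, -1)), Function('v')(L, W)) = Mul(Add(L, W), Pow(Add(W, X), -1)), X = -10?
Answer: Rational(-46, 7) ≈ -6.5714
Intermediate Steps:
c = 3 (c = Add(-2, Add(1, Mul(-1, -4))) = Add(-2, Add(1, 4)) = Add(-2, 5) = 3)
Function('v')(L, W) = Mul(Rational(3, 5), Pow(Add(-10, W), -1), Add(L, W)) (Function('v')(L, W) = Mul(Rational(3, 5), Mul(Add(L, W), Pow(Add(W, -10), -1))) = Mul(Rational(3, 5), Mul(Add(L, W), Pow(Add(-10, W), -1))) = Mul(Rational(3, 5), Mul(Pow(Add(-10, W), -1), Add(L, W))) = Mul(Rational(3, 5), Pow(Add(-10, W), -1), Add(L, W)))
Add(Mul(Function('v')(5, c), 135), 86) = Add(Mul(Mul(Rational(3, 5), Pow(Add(-10, 3), -1), Add(5, 3)), 135), 86) = Add(Mul(Mul(Rational(3, 5), Pow(-7, -1), 8), 135), 86) = Add(Mul(Mul(Rational(3, 5), Rational(-1, 7), 8), 135), 86) = Add(Mul(Rational(-24, 35), 135), 86) = Add(Rational(-648, 7), 86) = Rational(-46, 7)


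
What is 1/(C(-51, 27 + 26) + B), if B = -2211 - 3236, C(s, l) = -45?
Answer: -1/5492 ≈ -0.00018208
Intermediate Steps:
B = -5447
1/(C(-51, 27 + 26) + B) = 1/(-45 - 5447) = 1/(-5492) = -1/5492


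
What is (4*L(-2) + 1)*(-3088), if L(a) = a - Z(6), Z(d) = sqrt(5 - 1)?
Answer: 46320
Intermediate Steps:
Z(d) = 2 (Z(d) = sqrt(4) = 2)
L(a) = -2 + a (L(a) = a - 1*2 = a - 2 = -2 + a)
(4*L(-2) + 1)*(-3088) = (4*(-2 - 2) + 1)*(-3088) = (4*(-4) + 1)*(-3088) = (-16 + 1)*(-3088) = -15*(-3088) = 46320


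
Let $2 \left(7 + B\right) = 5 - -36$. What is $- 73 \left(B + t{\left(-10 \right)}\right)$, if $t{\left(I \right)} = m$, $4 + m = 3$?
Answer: $- \frac{1825}{2} \approx -912.5$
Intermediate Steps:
$m = -1$ ($m = -4 + 3 = -1$)
$t{\left(I \right)} = -1$
$B = \frac{27}{2}$ ($B = -7 + \frac{5 - -36}{2} = -7 + \frac{5 + 36}{2} = -7 + \frac{1}{2} \cdot 41 = -7 + \frac{41}{2} = \frac{27}{2} \approx 13.5$)
$- 73 \left(B + t{\left(-10 \right)}\right) = - 73 \left(\frac{27}{2} - 1\right) = \left(-73\right) \frac{25}{2} = - \frac{1825}{2}$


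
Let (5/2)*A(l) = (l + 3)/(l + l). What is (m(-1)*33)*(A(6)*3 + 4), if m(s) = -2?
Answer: -1617/5 ≈ -323.40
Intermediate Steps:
A(l) = (3 + l)/(5*l) (A(l) = 2*((l + 3)/(l + l))/5 = 2*((3 + l)/((2*l)))/5 = 2*((3 + l)*(1/(2*l)))/5 = 2*((3 + l)/(2*l))/5 = (3 + l)/(5*l))
(m(-1)*33)*(A(6)*3 + 4) = (-2*33)*(((1/5)*(3 + 6)/6)*3 + 4) = -66*(((1/5)*(1/6)*9)*3 + 4) = -66*((3/10)*3 + 4) = -66*(9/10 + 4) = -66*49/10 = -1617/5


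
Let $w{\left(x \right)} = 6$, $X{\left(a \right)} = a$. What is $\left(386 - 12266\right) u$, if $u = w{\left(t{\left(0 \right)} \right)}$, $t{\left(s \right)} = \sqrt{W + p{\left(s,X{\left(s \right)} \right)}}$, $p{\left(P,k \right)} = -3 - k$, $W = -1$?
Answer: $-71280$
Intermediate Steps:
$t{\left(s \right)} = \sqrt{-4 - s}$ ($t{\left(s \right)} = \sqrt{-1 - \left(3 + s\right)} = \sqrt{-4 - s}$)
$u = 6$
$\left(386 - 12266\right) u = \left(386 - 12266\right) 6 = \left(-11880\right) 6 = -71280$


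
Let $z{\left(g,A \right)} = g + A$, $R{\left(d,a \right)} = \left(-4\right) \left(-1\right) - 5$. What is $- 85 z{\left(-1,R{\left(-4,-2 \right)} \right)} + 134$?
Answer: $304$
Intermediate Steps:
$R{\left(d,a \right)} = -1$ ($R{\left(d,a \right)} = 4 - 5 = -1$)
$z{\left(g,A \right)} = A + g$
$- 85 z{\left(-1,R{\left(-4,-2 \right)} \right)} + 134 = - 85 \left(-1 - 1\right) + 134 = \left(-85\right) \left(-2\right) + 134 = 170 + 134 = 304$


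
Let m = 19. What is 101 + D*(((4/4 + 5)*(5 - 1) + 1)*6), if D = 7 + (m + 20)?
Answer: 7001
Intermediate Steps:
D = 46 (D = 7 + (19 + 20) = 7 + 39 = 46)
101 + D*(((4/4 + 5)*(5 - 1) + 1)*6) = 101 + 46*(((4/4 + 5)*(5 - 1) + 1)*6) = 101 + 46*(((4*(¼) + 5)*4 + 1)*6) = 101 + 46*(((1 + 5)*4 + 1)*6) = 101 + 46*((6*4 + 1)*6) = 101 + 46*((24 + 1)*6) = 101 + 46*(25*6) = 101 + 46*150 = 101 + 6900 = 7001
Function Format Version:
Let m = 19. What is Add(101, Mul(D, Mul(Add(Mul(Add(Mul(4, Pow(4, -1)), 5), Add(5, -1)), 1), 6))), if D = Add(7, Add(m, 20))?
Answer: 7001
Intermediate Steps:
D = 46 (D = Add(7, Add(19, 20)) = Add(7, 39) = 46)
Add(101, Mul(D, Mul(Add(Mul(Add(Mul(4, Pow(4, -1)), 5), Add(5, -1)), 1), 6))) = Add(101, Mul(46, Mul(Add(Mul(Add(Mul(4, Pow(4, -1)), 5), Add(5, -1)), 1), 6))) = Add(101, Mul(46, Mul(Add(Mul(Add(Mul(4, Rational(1, 4)), 5), 4), 1), 6))) = Add(101, Mul(46, Mul(Add(Mul(Add(1, 5), 4), 1), 6))) = Add(101, Mul(46, Mul(Add(Mul(6, 4), 1), 6))) = Add(101, Mul(46, Mul(Add(24, 1), 6))) = Add(101, Mul(46, Mul(25, 6))) = Add(101, Mul(46, 150)) = Add(101, 6900) = 7001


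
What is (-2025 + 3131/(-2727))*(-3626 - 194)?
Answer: 208976920/27 ≈ 7.7399e+6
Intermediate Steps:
(-2025 + 3131/(-2727))*(-3626 - 194) = (-2025 + 3131*(-1/2727))*(-3820) = (-2025 - 31/27)*(-3820) = -54706/27*(-3820) = 208976920/27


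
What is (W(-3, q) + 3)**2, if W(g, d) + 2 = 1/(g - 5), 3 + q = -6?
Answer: 49/64 ≈ 0.76563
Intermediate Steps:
q = -9 (q = -3 - 6 = -9)
W(g, d) = -2 + 1/(-5 + g) (W(g, d) = -2 + 1/(g - 5) = -2 + 1/(-5 + g))
(W(-3, q) + 3)**2 = ((11 - 2*(-3))/(-5 - 3) + 3)**2 = ((11 + 6)/(-8) + 3)**2 = (-1/8*17 + 3)**2 = (-17/8 + 3)**2 = (7/8)**2 = 49/64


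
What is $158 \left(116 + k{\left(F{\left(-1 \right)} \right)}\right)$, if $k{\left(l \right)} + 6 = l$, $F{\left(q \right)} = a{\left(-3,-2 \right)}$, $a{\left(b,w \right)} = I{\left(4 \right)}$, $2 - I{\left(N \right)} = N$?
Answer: $17064$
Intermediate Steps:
$I{\left(N \right)} = 2 - N$
$a{\left(b,w \right)} = -2$ ($a{\left(b,w \right)} = 2 - 4 = -2$)
$F{\left(q \right)} = -2$
$k{\left(l \right)} = -6 + l$
$158 \left(116 + k{\left(F{\left(-1 \right)} \right)}\right) = 158 \left(116 - 8\right) = 158 \cdot 108 = 17064$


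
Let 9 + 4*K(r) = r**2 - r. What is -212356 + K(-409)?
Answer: -681743/4 ≈ -1.7044e+5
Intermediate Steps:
K(r) = -9/4 - r/4 + r**2/4 (K(r) = -9/4 + (r**2 - r)/4 = -9/4 + (-r/4 + r**2/4) = -9/4 - r/4 + r**2/4)
-212356 + K(-409) = -212356 + (-9/4 - 1/4*(-409) + (1/4)*(-409)**2) = -212356 + (-9/4 + 409/4 + (1/4)*167281) = -212356 + (-9/4 + 409/4 + 167281/4) = -212356 + 167681/4 = -681743/4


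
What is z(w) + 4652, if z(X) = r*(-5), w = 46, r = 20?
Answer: 4552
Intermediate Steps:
z(X) = -100 (z(X) = 20*(-5) = -100)
z(w) + 4652 = -100 + 4652 = 4552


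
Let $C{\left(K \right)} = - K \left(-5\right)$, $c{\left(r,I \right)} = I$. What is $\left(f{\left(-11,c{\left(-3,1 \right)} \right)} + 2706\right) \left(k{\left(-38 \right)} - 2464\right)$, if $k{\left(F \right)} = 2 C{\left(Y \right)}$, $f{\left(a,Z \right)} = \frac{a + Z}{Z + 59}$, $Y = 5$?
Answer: $- \frac{19595645}{3} \approx -6.5319 \cdot 10^{6}$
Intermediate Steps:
$f{\left(a,Z \right)} = \frac{Z + a}{59 + Z}$
$C{\left(K \right)} = 5 K$
$k{\left(F \right)} = 50$ ($k{\left(F \right)} = 2 \cdot 5 \cdot 5 = 2 \cdot 25 = 50$)
$\left(f{\left(-11,c{\left(-3,1 \right)} \right)} + 2706\right) \left(k{\left(-38 \right)} - 2464\right) = \left(\frac{1 - 11}{59 + 1} + 2706\right) \left(50 - 2464\right) = \left(\frac{1}{60} \left(-10\right) + 2706\right) \left(-2414\right) = \left(- \frac{1}{6} + 2706\right) \left(-2414\right) = \frac{16235}{6} \left(-2414\right) = - \frac{19595645}{3}$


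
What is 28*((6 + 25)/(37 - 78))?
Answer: -868/41 ≈ -21.171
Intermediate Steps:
28*((6 + 25)/(37 - 78)) = 28*(31/(-41)) = 28*(31*(-1/41)) = 28*(-31/41) = -868/41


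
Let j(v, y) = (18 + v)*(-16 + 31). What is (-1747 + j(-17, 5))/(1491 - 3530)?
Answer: 1732/2039 ≈ 0.84944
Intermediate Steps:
j(v, y) = 270 + 15*v (j(v, y) = (18 + v)*15 = 270 + 15*v)
(-1747 + j(-17, 5))/(1491 - 3530) = (-1747 + (270 + 15*(-17)))/(1491 - 3530) = (-1747 + (270 - 255))/(-2039) = (-1747 + 15)*(-1/2039) = -1732*(-1/2039) = 1732/2039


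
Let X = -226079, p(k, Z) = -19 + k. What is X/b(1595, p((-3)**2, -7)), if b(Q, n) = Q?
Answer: -226079/1595 ≈ -141.74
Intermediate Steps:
X/b(1595, p((-3)**2, -7)) = -226079/1595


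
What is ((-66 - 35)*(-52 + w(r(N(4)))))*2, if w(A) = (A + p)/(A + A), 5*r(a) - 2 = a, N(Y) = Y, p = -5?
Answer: 64943/6 ≈ 10824.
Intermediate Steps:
r(a) = ⅖ + a/5
w(A) = (-5 + A)/(2*A) (w(A) = (A - 5)/(A + A) = (-5 + A)/((2*A)) = (-5 + A)*(1/(2*A)) = (-5 + A)/(2*A))
((-66 - 35)*(-52 + w(r(N(4)))))*2 = ((-66 - 35)*(-52 + (-5 + (⅖ + (⅕)*4))/(2*(⅖ + (⅕)*4))))*2 = -101*(-52 + (-5 + (⅖ + ⅘))/(2*(⅖ + ⅘)))*2 = -101*(-52 + (-5 + 6/5)/(2*(6/5)))*2 = -101*(-52 + (½)*(⅚)*(-19/5))*2 = -101*(-52 - 19/12)*2 = -101*(-643/12)*2 = (64943/12)*2 = 64943/6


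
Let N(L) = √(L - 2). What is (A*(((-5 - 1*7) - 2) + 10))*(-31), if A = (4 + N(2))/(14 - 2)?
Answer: 124/3 ≈ 41.333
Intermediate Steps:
N(L) = √(-2 + L)
A = ⅓ (A = (4 + √(-2 + 2))/(14 - 2) = (4 + √0)/12 = (4 + 0)*(1/12) = 4*(1/12) = ⅓ ≈ 0.33333)
(A*(((-5 - 1*7) - 2) + 10))*(-31) = ((((-5 - 1*7) - 2) + 10)/3)*(-31) = ((((-5 - 7) - 2) + 10)/3)*(-31) = (((-12 - 2) + 10)/3)*(-31) = ((-14 + 10)/3)*(-31) = ((⅓)*(-4))*(-31) = -4/3*(-31) = 124/3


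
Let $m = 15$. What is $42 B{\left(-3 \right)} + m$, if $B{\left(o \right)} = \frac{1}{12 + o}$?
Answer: $\frac{59}{3} \approx 19.667$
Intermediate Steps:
$42 B{\left(-3 \right)} + m = \frac{42}{12 - 3} + 15 = \frac{42}{9} + 15 = 42 \cdot \frac{1}{9} + 15 = \frac{14}{3} + 15 = \frac{59}{3}$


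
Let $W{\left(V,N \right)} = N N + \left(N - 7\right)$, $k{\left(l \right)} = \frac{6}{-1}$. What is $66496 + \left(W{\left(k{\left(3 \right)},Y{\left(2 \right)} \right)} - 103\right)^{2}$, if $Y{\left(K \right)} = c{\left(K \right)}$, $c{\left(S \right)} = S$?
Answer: $77312$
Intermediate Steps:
$k{\left(l \right)} = -6$ ($k{\left(l \right)} = 6 \left(-1\right) = -6$)
$Y{\left(K \right)} = K$
$W{\left(V,N \right)} = -7 + N + N^{2}$ ($W{\left(V,N \right)} = N^{2} + \left(-7 + N\right) = -7 + N + N^{2}$)
$66496 + \left(W{\left(k{\left(3 \right)},Y{\left(2 \right)} \right)} - 103\right)^{2} = 66496 + \left(\left(-7 + 2 + 2^{2}\right) - 103\right)^{2} = 66496 + \left(\left(-7 + 2 + 4\right) - 103\right)^{2} = 66496 + \left(-1 - 103\right)^{2} = 66496 + \left(-104\right)^{2} = 66496 + 10816 = 77312$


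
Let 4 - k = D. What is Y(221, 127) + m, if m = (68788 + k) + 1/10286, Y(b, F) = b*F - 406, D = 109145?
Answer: -130549911/10286 ≈ -12692.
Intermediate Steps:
k = -109141 (k = 4 - 1*109145 = 4 - 109145 = -109141)
Y(b, F) = -406 + F*b (Y(b, F) = F*b - 406 = -406 + F*b)
m = -415070957/10286 (m = (68788 - 109141) + 1/10286 = -40353 + 1/10286 = -415070957/10286 ≈ -40353.)
Y(221, 127) + m = (-406 + 127*221) - 415070957/10286 = (-406 + 28067) - 415070957/10286 = 27661 - 415070957/10286 = -130549911/10286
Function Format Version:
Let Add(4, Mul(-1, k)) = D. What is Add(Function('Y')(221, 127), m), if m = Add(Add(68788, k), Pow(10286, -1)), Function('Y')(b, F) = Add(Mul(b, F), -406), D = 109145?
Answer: Rational(-130549911, 10286) ≈ -12692.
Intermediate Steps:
k = -109141 (k = Add(4, Mul(-1, 109145)) = Add(4, -109145) = -109141)
Function('Y')(b, F) = Add(-406, Mul(F, b)) (Function('Y')(b, F) = Add(Mul(F, b), -406) = Add(-406, Mul(F, b)))
m = Rational(-415070957, 10286) (m = Add(Add(68788, -109141), Pow(10286, -1)) = Add(-40353, Rational(1, 10286)) = Rational(-415070957, 10286) ≈ -40353.)
Add(Function('Y')(221, 127), m) = Add(Add(-406, Mul(127, 221)), Rational(-415070957, 10286)) = Add(Add(-406, 28067), Rational(-415070957, 10286)) = Add(27661, Rational(-415070957, 10286)) = Rational(-130549911, 10286)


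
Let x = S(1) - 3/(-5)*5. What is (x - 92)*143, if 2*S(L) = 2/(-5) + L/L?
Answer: -126841/10 ≈ -12684.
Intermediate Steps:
S(L) = 3/10 (S(L) = (2/(-5) + L/L)/2 = (2*(-⅕) + 1)/2 = (-⅖ + 1)/2 = (½)*(⅗) = 3/10)
x = 33/10 (x = 3/10 - 3/(-5)*5 = 3/10 - 3*(-⅕)*5 = 3/10 + (⅗)*5 = 3/10 + 3 = 33/10 ≈ 3.3000)
(x - 92)*143 = (33/10 - 92)*143 = -887/10*143 = -126841/10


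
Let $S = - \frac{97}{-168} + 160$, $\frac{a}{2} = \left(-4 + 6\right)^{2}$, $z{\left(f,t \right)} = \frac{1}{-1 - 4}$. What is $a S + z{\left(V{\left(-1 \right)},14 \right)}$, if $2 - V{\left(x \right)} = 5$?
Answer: $\frac{134864}{105} \approx 1284.4$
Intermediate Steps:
$V{\left(x \right)} = -3$ ($V{\left(x \right)} = 2 - 5 = -3$)
$z{\left(f,t \right)} = - \frac{1}{5}$ ($z{\left(f,t \right)} = \frac{1}{-5} = - \frac{1}{5}$)
$a = 8$ ($a = 2 \left(-4 + 6\right)^{2} = 2 \cdot 2^{2} = 2 \cdot 4 = 8$)
$S = \frac{26977}{168}$ ($S = \left(-97\right) \left(- \frac{1}{168}\right) + 160 = \frac{97}{168} + 160 = \frac{26977}{168} \approx 160.58$)
$a S + z{\left(V{\left(-1 \right)},14 \right)} = 8 \cdot \frac{26977}{168} - \frac{1}{5} = \frac{26977}{21} - \frac{1}{5} = \frac{134864}{105}$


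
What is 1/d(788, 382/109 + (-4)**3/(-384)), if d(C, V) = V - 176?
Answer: -654/112703 ≈ -0.0058029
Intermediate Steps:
d(C, V) = -176 + V
1/d(788, 382/109 + (-4)**3/(-384)) = 1/(-176 + (382/109 + (-4)**3/(-384))) = 1/(-176 + (382*(1/109) - 64*(-1/384))) = 1/(-176 + (382/109 + 1/6)) = 1/(-176 + 2401/654) = 1/(-112703/654) = -654/112703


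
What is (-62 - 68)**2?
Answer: 16900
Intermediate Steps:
(-62 - 68)**2 = (-130)**2 = 16900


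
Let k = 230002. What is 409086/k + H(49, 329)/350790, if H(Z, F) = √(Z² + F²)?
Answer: 204543/115001 + 7*√2258/350790 ≈ 1.7796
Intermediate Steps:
H(Z, F) = √(F² + Z²)
409086/k + H(49, 329)/350790 = 409086/230002 + √(329² + 49²)/350790 = 409086*(1/230002) + √(108241 + 2401)*(1/350790) = 204543/115001 + √110642*(1/350790) = 204543/115001 + (7*√2258)*(1/350790) = 204543/115001 + 7*√2258/350790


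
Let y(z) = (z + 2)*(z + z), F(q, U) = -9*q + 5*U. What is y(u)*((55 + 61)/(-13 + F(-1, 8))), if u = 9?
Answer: 638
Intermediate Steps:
y(z) = 2*z*(2 + z) (y(z) = (2 + z)*(2*z) = 2*z*(2 + z))
y(u)*((55 + 61)/(-13 + F(-1, 8))) = (2*9*(2 + 9))*((55 + 61)/(-13 + (-9*(-1) + 5*8))) = (2*9*11)*(116/(-13 + (9 + 40))) = 198*(116/(-13 + 49)) = 198*(116/36) = 198*(116*(1/36)) = 198*(29/9) = 638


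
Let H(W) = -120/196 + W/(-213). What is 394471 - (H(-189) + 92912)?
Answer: 1049122804/3479 ≈ 3.0156e+5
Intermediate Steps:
H(W) = -30/49 - W/213 (H(W) = -120*1/196 + W*(-1/213) = -30/49 - W/213)
394471 - (H(-189) + 92912) = 394471 - ((-30/49 - 1/213*(-189)) + 92912) = 394471 - ((-30/49 + 63/71) + 92912) = 394471 - (957/3479 + 92912) = 394471 - 1*323241805/3479 = 394471 - 323241805/3479 = 1049122804/3479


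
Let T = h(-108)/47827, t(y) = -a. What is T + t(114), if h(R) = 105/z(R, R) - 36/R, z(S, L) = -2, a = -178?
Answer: 51078923/286962 ≈ 178.00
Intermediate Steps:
h(R) = -105/2 - 36/R (h(R) = 105/(-2) - 36/R = 105*(-1/2) - 36/R = -105/2 - 36/R)
t(y) = 178 (t(y) = -1*(-178) = 178)
T = -313/286962 (T = (-105/2 - 36/(-108))/47827 = (-105/2 - 36*(-1/108))*(1/47827) = (-105/2 + 1/3)*(1/47827) = -313/6*1/47827 = -313/286962 ≈ -0.0010907)
T + t(114) = -313/286962 + 178 = 51078923/286962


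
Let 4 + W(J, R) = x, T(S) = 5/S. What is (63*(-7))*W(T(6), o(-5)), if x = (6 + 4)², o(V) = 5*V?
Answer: -42336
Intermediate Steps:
x = 100 (x = 10² = 100)
W(J, R) = 96 (W(J, R) = -4 + 100 = 96)
(63*(-7))*W(T(6), o(-5)) = (63*(-7))*96 = -441*96 = -42336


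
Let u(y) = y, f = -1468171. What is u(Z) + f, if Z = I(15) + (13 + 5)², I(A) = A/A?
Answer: -1467846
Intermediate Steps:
I(A) = 1
Z = 325 (Z = 1 + (13 + 5)² = 1 + 18² = 1 + 324 = 325)
u(Z) + f = 325 - 1468171 = -1467846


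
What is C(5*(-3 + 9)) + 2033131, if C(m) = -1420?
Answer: 2031711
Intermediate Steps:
C(5*(-3 + 9)) + 2033131 = -1420 + 2033131 = 2031711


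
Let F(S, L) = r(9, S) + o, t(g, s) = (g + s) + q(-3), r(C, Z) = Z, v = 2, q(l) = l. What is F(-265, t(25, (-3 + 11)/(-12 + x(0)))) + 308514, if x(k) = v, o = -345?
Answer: 307904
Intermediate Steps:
x(k) = 2
t(g, s) = -3 + g + s (t(g, s) = (g + s) - 3 = -3 + g + s)
F(S, L) = -345 + S (F(S, L) = S - 345 = -345 + S)
F(-265, t(25, (-3 + 11)/(-12 + x(0)))) + 308514 = (-345 - 265) + 308514 = -610 + 308514 = 307904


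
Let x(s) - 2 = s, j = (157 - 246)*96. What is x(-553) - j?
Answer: 7993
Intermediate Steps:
j = -8544 (j = -89*96 = -8544)
x(s) = 2 + s
x(-553) - j = (2 - 553) - 1*(-8544) = -551 + 8544 = 7993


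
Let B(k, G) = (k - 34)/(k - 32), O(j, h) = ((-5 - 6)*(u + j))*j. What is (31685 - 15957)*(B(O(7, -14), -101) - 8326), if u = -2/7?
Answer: -71883612944/549 ≈ -1.3094e+8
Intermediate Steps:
u = -2/7 (u = -2*⅐ = -2/7 ≈ -0.28571)
O(j, h) = j*(22/7 - 11*j) (O(j, h) = ((-5 - 6)*(-2/7 + j))*j = (-11*(-2/7 + j))*j = (22/7 - 11*j)*j = j*(22/7 - 11*j))
B(k, G) = (-34 + k)/(-32 + k)
(31685 - 15957)*(B(O(7, -14), -101) - 8326) = (31685 - 15957)*((-34 + (11/7)*7*(2 - 7*7))/(-32 + (11/7)*7*(2 - 7*7)) - 8326) = 15728*((-34 + (11/7)*7*(2 - 49))/(-32 + (11/7)*7*(2 - 49)) - 8326) = 15728*((-34 + (11/7)*7*(-47))/(-32 + (11/7)*7*(-47)) - 8326) = 15728*((-34 - 517)/(-32 - 517) - 8326) = 15728*(-551/(-549) - 8326) = 15728*(-1/549*(-551) - 8326) = 15728*(551/549 - 8326) = 15728*(-4570423/549) = -71883612944/549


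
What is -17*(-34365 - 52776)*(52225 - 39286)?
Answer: 19167795783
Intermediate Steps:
-17*(-34365 - 52776)*(52225 - 39286) = -(-1481397)*12939 = -17*(-1127517399) = 19167795783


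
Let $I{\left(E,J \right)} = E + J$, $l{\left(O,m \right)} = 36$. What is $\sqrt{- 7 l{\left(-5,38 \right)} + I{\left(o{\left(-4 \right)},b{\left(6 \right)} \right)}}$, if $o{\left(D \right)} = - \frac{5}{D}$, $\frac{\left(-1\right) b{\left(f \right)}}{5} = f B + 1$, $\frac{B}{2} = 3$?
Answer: $\frac{i \sqrt{1743}}{2} \approx 20.875 i$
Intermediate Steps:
$B = 6$ ($B = 2 \cdot 3 = 6$)
$b{\left(f \right)} = -5 - 30 f$ ($b{\left(f \right)} = - 5 \left(f 6 + 1\right) = - 5 \left(6 f + 1\right) = - 5 \left(1 + 6 f\right) = -5 - 30 f$)
$\sqrt{- 7 l{\left(-5,38 \right)} + I{\left(o{\left(-4 \right)},b{\left(6 \right)} \right)}} = \sqrt{\left(-7\right) 36 - \left(185 + \frac{5}{-4}\right)} = \sqrt{-252 - \frac{735}{4}} = \sqrt{- \frac{1743}{4}} = \frac{i \sqrt{1743}}{2}$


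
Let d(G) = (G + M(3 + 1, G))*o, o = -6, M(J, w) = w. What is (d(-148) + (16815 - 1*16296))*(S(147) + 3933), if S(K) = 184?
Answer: 9448515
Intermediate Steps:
d(G) = -12*G (d(G) = (G + G)*(-6) = (2*G)*(-6) = -12*G)
(d(-148) + (16815 - 1*16296))*(S(147) + 3933) = (-12*(-148) + (16815 - 1*16296))*(184 + 3933) = (1776 + (16815 - 16296))*4117 = (1776 + 519)*4117 = 2295*4117 = 9448515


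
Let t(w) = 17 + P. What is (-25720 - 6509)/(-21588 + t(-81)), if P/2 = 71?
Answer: 3581/2381 ≈ 1.5040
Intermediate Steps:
P = 142 (P = 2*71 = 142)
t(w) = 159 (t(w) = 17 + 142 = 159)
(-25720 - 6509)/(-21588 + t(-81)) = (-25720 - 6509)/(-21588 + 159) = -32229/(-21429) = -32229*(-1/21429) = 3581/2381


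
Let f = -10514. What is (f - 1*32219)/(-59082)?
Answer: 42733/59082 ≈ 0.72328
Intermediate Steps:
(f - 1*32219)/(-59082) = (-10514 - 1*32219)/(-59082) = (-10514 - 32219)*(-1/59082) = -42733*(-1/59082) = 42733/59082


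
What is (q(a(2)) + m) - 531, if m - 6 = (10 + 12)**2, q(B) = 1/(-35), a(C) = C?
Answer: -1436/35 ≈ -41.029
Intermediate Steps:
q(B) = -1/35
m = 490 (m = 6 + (10 + 12)**2 = 6 + 22**2 = 6 + 484 = 490)
(q(a(2)) + m) - 531 = (-1/35 + 490) - 531 = 17149/35 - 531 = -1436/35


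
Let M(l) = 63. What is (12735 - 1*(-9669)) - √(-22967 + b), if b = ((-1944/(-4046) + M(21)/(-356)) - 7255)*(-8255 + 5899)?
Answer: 22404 - 4*√119664277664897/10591 ≈ 18273.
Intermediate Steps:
b = 3077375015273/180047 (b = ((-1944/(-4046) + 63/(-356)) - 7255)*(-8255 + 5899) = ((-1944*(-1/4046) + 63*(-1/356)) - 7255)*(-2356) = ((972/2023 - 63/356) - 7255)*(-2356) = (218583/720188 - 7255)*(-2356) = -5224745357/720188*(-2356) = 3077375015273/180047 ≈ 1.7092e+7)
(12735 - 1*(-9669)) - √(-22967 + b) = (12735 - 1*(-9669)) - √(-22967 + 3077375015273/180047) = (12735 + 9669) - √(3073239875824/180047) = 22404 - 4*√119664277664897/10591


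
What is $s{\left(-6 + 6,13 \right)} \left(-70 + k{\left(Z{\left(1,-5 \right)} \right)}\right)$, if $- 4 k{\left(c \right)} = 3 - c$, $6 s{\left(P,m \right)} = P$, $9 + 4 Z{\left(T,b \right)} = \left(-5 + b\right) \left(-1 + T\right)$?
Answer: $0$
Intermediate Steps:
$Z{\left(T,b \right)} = - \frac{9}{4} + \frac{\left(-1 + T\right) \left(-5 + b\right)}{4}$ ($Z{\left(T,b \right)} = - \frac{9}{4} + \frac{\left(-5 + b\right) \left(-1 + T\right)}{4} = - \frac{9}{4} + \frac{\left(-1 + T\right) \left(-5 + b\right)}{4}$)
$s{\left(P,m \right)} = \frac{P}{6}$
$k{\left(c \right)} = - \frac{3}{4} + \frac{c}{4}$ ($k{\left(c \right)} = - \frac{3 - c}{4} = - \frac{3}{4} + \frac{c}{4}$)
$s{\left(-6 + 6,13 \right)} \left(-70 + k{\left(Z{\left(1,-5 \right)} \right)}\right) = \frac{-6 + 6}{6} \left(-70 - \left(\frac{3}{4} - \frac{-1 - \frac{5}{4} - - \frac{5}{4} + \frac{1}{4} \cdot 1 \left(-5\right)}{4}\right)\right) = \frac{1}{6} \cdot 0 \left(-70 - \left(\frac{3}{4} - \frac{-1 - \frac{5}{4} + \frac{5}{4} - \frac{5}{4}}{4}\right)\right) = 0 \left(-70 + \left(- \frac{3}{4} + \frac{1}{4} \left(- \frac{9}{4}\right)\right)\right) = 0 \left(-70 - \frac{21}{16}\right) = 0 \left(- \frac{1141}{16}\right) = 0$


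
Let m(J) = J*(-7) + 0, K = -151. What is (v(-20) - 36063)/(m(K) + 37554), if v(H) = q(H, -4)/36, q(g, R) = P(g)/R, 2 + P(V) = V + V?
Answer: -865505/926664 ≈ -0.93400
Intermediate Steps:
P(V) = -2 + 2*V (P(V) = -2 + (V + V) = -2 + 2*V)
m(J) = -7*J (m(J) = -7*J + 0 = -7*J)
q(g, R) = (-2 + 2*g)/R
v(H) = 1/72 - H/72 (v(H) = (2*(-1 + H)/(-4))/36 = (2*(-1/4)*(-1 + H))*(1/36) = (1/2 - H/2)*(1/36) = 1/72 - H/72)
(v(-20) - 36063)/(m(K) + 37554) = ((1/72 - 1/72*(-20)) - 36063)/(-7*(-151) + 37554) = ((1/72 + 5/18) - 36063)/(1057 + 37554) = (7/24 - 36063)/38611 = -865505/24*1/38611 = -865505/926664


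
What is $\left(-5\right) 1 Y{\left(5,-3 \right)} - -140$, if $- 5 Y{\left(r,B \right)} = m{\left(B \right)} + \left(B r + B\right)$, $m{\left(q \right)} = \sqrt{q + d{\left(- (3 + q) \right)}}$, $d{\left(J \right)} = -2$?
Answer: $122 + i \sqrt{5} \approx 122.0 + 2.2361 i$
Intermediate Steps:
$m{\left(q \right)} = \sqrt{-2 + q}$ ($m{\left(q \right)} = \sqrt{q - 2} = \sqrt{-2 + q}$)
$Y{\left(r,B \right)} = - \frac{B}{5} - \frac{\sqrt{-2 + B}}{5} - \frac{B r}{5}$ ($Y{\left(r,B \right)} = - \frac{\sqrt{-2 + B} + \left(B r + B\right)}{5} = - \frac{\sqrt{-2 + B} + \left(B + B r\right)}{5} = - \frac{B + \sqrt{-2 + B} + B r}{5} = - \frac{B}{5} - \frac{\sqrt{-2 + B}}{5} - \frac{B r}{5}$)
$\left(-5\right) 1 Y{\left(5,-3 \right)} - -140 = \left(-5\right) 1 \left(\left(- \frac{1}{5}\right) \left(-3\right) - \frac{\sqrt{-2 - 3}}{5} - \left(- \frac{3}{5}\right) 5\right) - -140 = - 5 \left(\frac{3}{5} - \frac{\sqrt{-5}}{5} + 3\right) + 140 = - 5 \left(\frac{3}{5} - \frac{i \sqrt{5}}{5} + 3\right) + 140 = - 5 \left(\frac{18}{5} - \frac{i \sqrt{5}}{5}\right) + 140 = \left(-18 + i \sqrt{5}\right) + 140 = 122 + i \sqrt{5}$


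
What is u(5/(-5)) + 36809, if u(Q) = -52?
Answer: 36757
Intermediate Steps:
u(5/(-5)) + 36809 = -52 + 36809 = 36757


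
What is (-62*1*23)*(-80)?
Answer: 114080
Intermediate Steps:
(-62*1*23)*(-80) = -62*23*(-80) = -1426*(-80) = 114080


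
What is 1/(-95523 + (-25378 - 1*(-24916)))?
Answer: -1/95985 ≈ -1.0418e-5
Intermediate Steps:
1/(-95523 + (-25378 - 1*(-24916))) = 1/(-95523 + (-25378 + 24916)) = 1/(-95523 - 462) = 1/(-95985) = -1/95985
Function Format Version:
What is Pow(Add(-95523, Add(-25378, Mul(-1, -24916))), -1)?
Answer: Rational(-1, 95985) ≈ -1.0418e-5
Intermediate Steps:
Pow(Add(-95523, Add(-25378, Mul(-1, -24916))), -1) = Pow(Add(-95523, Add(-25378, 24916)), -1) = Pow(Add(-95523, -462), -1) = Pow(-95985, -1) = Rational(-1, 95985)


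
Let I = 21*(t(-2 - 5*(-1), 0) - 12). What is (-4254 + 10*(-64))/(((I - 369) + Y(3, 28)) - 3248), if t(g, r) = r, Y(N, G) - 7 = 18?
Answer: 2447/1922 ≈ 1.2732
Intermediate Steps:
Y(N, G) = 25 (Y(N, G) = 7 + 18 = 25)
I = -252 (I = 21*(0 - 12) = 21*(-12) = -252)
(-4254 + 10*(-64))/(((I - 369) + Y(3, 28)) - 3248) = (-4254 + 10*(-64))/(((-252 - 369) + 25) - 3248) = (-4254 - 640)/((-621 + 25) - 3248) = -4894/(-596 - 3248) = -4894/(-3844) = -4894*(-1/3844) = 2447/1922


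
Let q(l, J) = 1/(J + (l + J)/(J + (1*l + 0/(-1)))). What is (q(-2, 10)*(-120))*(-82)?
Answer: 9840/11 ≈ 894.54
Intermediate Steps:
q(l, J) = 1/(1 + J) (q(l, J) = 1/(J + (J + l)/(J + (l + 0*(-1)))) = 1/(J + (J + l)/(J + (l + 0))) = 1/(J + (J + l)/(J + l)) = 1/(J + 1) = 1/(1 + J))
(q(-2, 10)*(-120))*(-82) = (-120/(1 + 10))*(-82) = (-120/11)*(-82) = ((1/11)*(-120))*(-82) = -120/11*(-82) = 9840/11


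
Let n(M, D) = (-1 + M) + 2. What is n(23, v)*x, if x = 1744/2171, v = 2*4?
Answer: 41856/2171 ≈ 19.280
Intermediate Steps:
v = 8
n(M, D) = 1 + M
x = 1744/2171 (x = 1744*(1/2171) = 1744/2171 ≈ 0.80332)
n(23, v)*x = (1 + 23)*(1744/2171) = 24*(1744/2171) = 41856/2171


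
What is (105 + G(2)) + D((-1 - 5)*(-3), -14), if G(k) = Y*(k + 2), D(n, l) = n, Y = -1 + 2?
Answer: 127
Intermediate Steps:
Y = 1
G(k) = 2 + k (G(k) = 1*(k + 2) = 1*(2 + k) = 2 + k)
(105 + G(2)) + D((-1 - 5)*(-3), -14) = (105 + (2 + 2)) + (-1 - 5)*(-3) = (105 + 4) - 6*(-3) = 109 + 18 = 127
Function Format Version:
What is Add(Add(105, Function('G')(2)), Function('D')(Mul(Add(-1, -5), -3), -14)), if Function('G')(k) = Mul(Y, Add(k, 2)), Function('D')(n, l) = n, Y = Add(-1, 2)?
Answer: 127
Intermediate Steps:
Y = 1
Function('G')(k) = Add(2, k) (Function('G')(k) = Mul(1, Add(k, 2)) = Mul(1, Add(2, k)) = Add(2, k))
Add(Add(105, Function('G')(2)), Function('D')(Mul(Add(-1, -5), -3), -14)) = Add(Add(105, Add(2, 2)), Mul(Add(-1, -5), -3)) = Add(Add(105, 4), Mul(-6, -3)) = Add(109, 18) = 127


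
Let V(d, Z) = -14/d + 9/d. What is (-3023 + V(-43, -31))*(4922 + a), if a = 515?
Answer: -706723008/43 ≈ -1.6435e+7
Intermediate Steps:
V(d, Z) = -5/d
(-3023 + V(-43, -31))*(4922 + a) = (-3023 - 5/(-43))*(4922 + 515) = (-3023 - 5*(-1/43))*5437 = (-3023 + 5/43)*5437 = -129984/43*5437 = -706723008/43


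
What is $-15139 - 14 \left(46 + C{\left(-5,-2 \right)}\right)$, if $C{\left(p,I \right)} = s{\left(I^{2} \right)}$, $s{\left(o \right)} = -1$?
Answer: $-15769$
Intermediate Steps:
$C{\left(p,I \right)} = -1$
$-15139 - 14 \left(46 + C{\left(-5,-2 \right)}\right) = -15139 - 14 \left(46 - 1\right) = -15139 - 630 = -15769$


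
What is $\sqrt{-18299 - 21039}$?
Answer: $i \sqrt{39338} \approx 198.34 i$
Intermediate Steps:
$\sqrt{-18299 - 21039} = \sqrt{-39338} = i \sqrt{39338}$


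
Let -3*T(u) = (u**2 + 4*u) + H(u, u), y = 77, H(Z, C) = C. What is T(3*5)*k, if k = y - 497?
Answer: 42000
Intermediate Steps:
T(u) = -5*u/3 - u**2/3 (T(u) = -((u**2 + 4*u) + u)/3 = -(u**2 + 5*u)/3 = -5*u/3 - u**2/3)
k = -420 (k = 77 - 497 = -420)
T(3*5)*k = ((3*5)*(-5 - 3*5)/3)*(-420) = ((1/3)*15*(-5 - 1*15))*(-420) = ((1/3)*15*(-5 - 15))*(-420) = ((1/3)*15*(-20))*(-420) = -100*(-420) = 42000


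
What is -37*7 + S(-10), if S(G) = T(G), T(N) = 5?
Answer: -254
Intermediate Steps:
S(G) = 5
-37*7 + S(-10) = -37*7 + 5 = -259 + 5 = -254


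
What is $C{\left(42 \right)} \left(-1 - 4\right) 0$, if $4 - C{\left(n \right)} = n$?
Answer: $0$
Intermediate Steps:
$C{\left(n \right)} = 4 - n$
$C{\left(42 \right)} \left(-1 - 4\right) 0 = \left(4 - 42\right) \left(-1 - 4\right) 0 = \left(4 - 42\right) \left(\left(-5\right) 0\right) = \left(-38\right) 0 = 0$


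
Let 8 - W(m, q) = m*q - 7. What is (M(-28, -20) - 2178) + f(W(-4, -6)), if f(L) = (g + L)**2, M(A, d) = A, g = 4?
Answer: -2181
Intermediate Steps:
W(m, q) = 15 - m*q (W(m, q) = 8 - (m*q - 7) = 8 - (-7 + m*q) = 8 + (7 - m*q) = 15 - m*q)
f(L) = (4 + L)**2
(M(-28, -20) - 2178) + f(W(-4, -6)) = (-28 - 2178) + (4 + (15 - 1*(-4)*(-6)))**2 = -2206 + (4 + (15 - 24))**2 = -2206 + (4 - 9)**2 = -2206 + (-5)**2 = -2206 + 25 = -2181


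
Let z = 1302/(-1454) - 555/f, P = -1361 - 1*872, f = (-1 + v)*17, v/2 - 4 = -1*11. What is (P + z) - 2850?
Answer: -62804965/12359 ≈ -5081.7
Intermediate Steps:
v = -14 (v = 8 + 2*(-1*11) = 8 + 2*(-11) = 8 - 22 = -14)
f = -255 (f = (-1 - 14)*17 = -15*17 = -255)
P = -2233 (P = -1361 - 872 = -2233)
z = 15832/12359 (z = 1302/(-1454) - 555/(-255) = 1302*(-1/1454) - 555*(-1/255) = -651/727 + 37/17 = 15832/12359 ≈ 1.2810)
(P + z) - 2850 = (-2233 + 15832/12359) - 2850 = -27581815/12359 - 2850 = -62804965/12359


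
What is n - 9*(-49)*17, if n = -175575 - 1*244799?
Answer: -412877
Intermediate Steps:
n = -420374 (n = -175575 - 244799 = -420374)
n - 9*(-49)*17 = -420374 - 9*(-49)*17 = -420374 - (-441)*17 = -420374 - 1*(-7497) = -420374 + 7497 = -412877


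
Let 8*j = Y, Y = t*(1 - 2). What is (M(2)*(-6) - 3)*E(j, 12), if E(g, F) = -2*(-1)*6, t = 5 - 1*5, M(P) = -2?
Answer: 108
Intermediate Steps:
t = 0 (t = 5 - 5 = 0)
Y = 0 (Y = 0*(1 - 2) = 0*(-1) = 0)
j = 0 (j = (⅛)*0 = 0)
E(g, F) = 12 (E(g, F) = 2*6 = 12)
(M(2)*(-6) - 3)*E(j, 12) = (-2*(-6) - 3)*12 = (12 - 3)*12 = 9*12 = 108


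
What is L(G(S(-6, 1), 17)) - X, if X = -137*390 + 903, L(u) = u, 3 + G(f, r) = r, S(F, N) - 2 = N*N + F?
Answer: 52541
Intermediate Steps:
S(F, N) = 2 + F + N² (S(F, N) = 2 + (N*N + F) = 2 + (N² + F) = 2 + (F + N²) = 2 + F + N²)
G(f, r) = -3 + r
X = -52527 (X = -53430 + 903 = -52527)
L(G(S(-6, 1), 17)) - X = (-3 + 17) - 1*(-52527) = 14 + 52527 = 52541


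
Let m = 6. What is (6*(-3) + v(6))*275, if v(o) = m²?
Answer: 4950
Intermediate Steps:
v(o) = 36 (v(o) = 6² = 36)
(6*(-3) + v(6))*275 = (6*(-3) + 36)*275 = (-18 + 36)*275 = 18*275 = 4950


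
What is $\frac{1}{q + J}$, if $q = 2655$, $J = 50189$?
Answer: $\frac{1}{52844} \approx 1.8924 \cdot 10^{-5}$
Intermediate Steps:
$\frac{1}{q + J} = \frac{1}{2655 + 50189} = \frac{1}{52844}$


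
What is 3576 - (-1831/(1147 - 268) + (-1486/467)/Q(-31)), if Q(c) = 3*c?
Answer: 15177227999/4241761 ≈ 3578.0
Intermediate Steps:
3576 - (-1831/(1147 - 268) + (-1486/467)/Q(-31)) = 3576 - (-1831/(1147 - 268) + (-1486/467)/((3*(-31)))) = 3576 - (-1831/879 - 1486*1/467/(-93)) = 3576 - (-1831*1/879 - 1486/467*(-1/93)) = 3576 - (-1831/879 + 1486/43431) = 3576 - 1*(-8690663/4241761) = 3576 + 8690663/4241761 = 15177227999/4241761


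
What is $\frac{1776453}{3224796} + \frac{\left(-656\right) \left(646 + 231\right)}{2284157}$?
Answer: $\frac{734144572923}{2455313452324} \approx 0.299$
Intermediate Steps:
$\frac{1776453}{3224796} + \frac{\left(-656\right) \left(646 + 231\right)}{2284157} = 1776453 \cdot \frac{1}{3224796} + \left(-656\right) 877 \cdot \frac{1}{2284157} = \frac{592151}{1074932} - \frac{575312}{2284157} = \frac{734144572923}{2455313452324}$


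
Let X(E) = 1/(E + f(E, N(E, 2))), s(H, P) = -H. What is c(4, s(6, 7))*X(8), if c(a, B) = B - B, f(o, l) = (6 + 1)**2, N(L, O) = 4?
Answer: 0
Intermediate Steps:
f(o, l) = 49 (f(o, l) = 7**2 = 49)
c(a, B) = 0
X(E) = 1/(49 + E) (X(E) = 1/(E + 49) = 1/(49 + E))
c(4, s(6, 7))*X(8) = 0/(49 + 8) = 0/57 = 0*(1/57) = 0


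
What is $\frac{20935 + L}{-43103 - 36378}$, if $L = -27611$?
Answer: $\frac{6676}{79481} \approx 0.083995$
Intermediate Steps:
$\frac{20935 + L}{-43103 - 36378} = \frac{20935 - 27611}{-43103 - 36378} = - \frac{6676}{-79481} = \left(-6676\right) \left(- \frac{1}{79481}\right) = \frac{6676}{79481}$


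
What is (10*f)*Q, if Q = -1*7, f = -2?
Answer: 140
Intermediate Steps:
Q = -7
(10*f)*Q = (10*(-2))*(-7) = -20*(-7) = 140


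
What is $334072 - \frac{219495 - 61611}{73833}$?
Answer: $\frac{8221793364}{24611} \approx 3.3407 \cdot 10^{5}$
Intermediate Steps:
$334072 - \frac{219495 - 61611}{73833} = 334072 - \left(219495 - 61611\right) \frac{1}{73833} = 334072 - 157884 \cdot \frac{1}{73833} = 334072 - \frac{52628}{24611} = \frac{8221793364}{24611}$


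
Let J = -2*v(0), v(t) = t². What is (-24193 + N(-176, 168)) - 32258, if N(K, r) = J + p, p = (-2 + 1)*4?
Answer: -56455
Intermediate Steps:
p = -4 (p = -1*4 = -4)
J = 0 (J = -2*0² = -2*0 = 0)
N(K, r) = -4 (N(K, r) = 0 - 4 = -4)
(-24193 + N(-176, 168)) - 32258 = (-24193 - 4) - 32258 = -24197 - 32258 = -56455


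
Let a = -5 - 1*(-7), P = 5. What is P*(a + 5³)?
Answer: 635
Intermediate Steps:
a = 2 (a = -5 + 7 = 2)
P*(a + 5³) = 5*(2 + 5³) = 5*(2 + 125) = 5*127 = 635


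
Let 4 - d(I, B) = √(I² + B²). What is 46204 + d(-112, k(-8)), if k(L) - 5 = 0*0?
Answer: 46208 - √12569 ≈ 46096.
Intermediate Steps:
k(L) = 5 (k(L) = 5 + 0*0 = 5 + 0 = 5)
d(I, B) = 4 - √(B² + I²) (d(I, B) = 4 - √(I² + B²) = 4 - √(B² + I²))
46204 + d(-112, k(-8)) = 46204 + (4 - √(5² + (-112)²)) = 46204 + (4 - √(25 + 12544)) = 46204 + (4 - √12569) = 46208 - √12569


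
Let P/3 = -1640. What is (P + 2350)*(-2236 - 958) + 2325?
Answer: 8210905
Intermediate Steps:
P = -4920 (P = 3*(-1640) = -4920)
(P + 2350)*(-2236 - 958) + 2325 = (-4920 + 2350)*(-2236 - 958) + 2325 = -2570*(-3194) + 2325 = 8208580 + 2325 = 8210905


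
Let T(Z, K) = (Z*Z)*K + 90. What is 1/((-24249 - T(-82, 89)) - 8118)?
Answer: -1/630893 ≈ -1.5851e-6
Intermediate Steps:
T(Z, K) = 90 + K*Z² (T(Z, K) = Z²*K + 90 = K*Z² + 90 = 90 + K*Z²)
1/((-24249 - T(-82, 89)) - 8118) = 1/((-24249 - (90 + 89*(-82)²)) - 8118) = 1/((-24249 - (90 + 89*6724)) - 8118) = 1/((-24249 - (90 + 598436)) - 8118) = 1/((-24249 - 1*598526) - 8118) = 1/((-24249 - 598526) - 8118) = 1/(-622775 - 8118) = 1/(-630893) = -1/630893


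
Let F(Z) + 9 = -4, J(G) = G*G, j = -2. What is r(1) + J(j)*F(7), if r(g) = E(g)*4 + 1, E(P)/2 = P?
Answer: -43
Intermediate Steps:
E(P) = 2*P
J(G) = G**2
r(g) = 1 + 8*g (r(g) = (2*g)*4 + 1 = 8*g + 1 = 1 + 8*g)
F(Z) = -13 (F(Z) = -9 - 4 = -13)
r(1) + J(j)*F(7) = (1 + 8*1) + (-2)**2*(-13) = (1 + 8) + 4*(-13) = 9 - 52 = -43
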